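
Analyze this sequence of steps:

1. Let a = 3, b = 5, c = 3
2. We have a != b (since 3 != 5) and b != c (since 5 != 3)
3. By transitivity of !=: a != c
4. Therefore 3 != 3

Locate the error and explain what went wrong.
Step 3: By transitivity of !=: a != c

Step 3 incorrectly applies transitivity to the '!=' relation. Transitivity states: if a R b and b R c, then a R c. However, '!=' is not transitive. Counterexample: 3 != 5 and 5 != 3, but 3 = 3 (both equal 3). Transitivity holds for relations like <, <=, =, but not for !=.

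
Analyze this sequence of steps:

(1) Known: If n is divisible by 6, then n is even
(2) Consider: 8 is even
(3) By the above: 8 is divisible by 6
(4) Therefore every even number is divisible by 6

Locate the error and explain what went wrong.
Step 3: By the above: 8 is divisible by 6

Step 3 commits the fallacy of affirming the consequent. The known fact 'divisible by 6 → even' does NOT imply 'even → divisible by 6'. That would be the converse, which is false. For example, 8 is even but 8 ÷ 6 = 1.33, which is not an integer.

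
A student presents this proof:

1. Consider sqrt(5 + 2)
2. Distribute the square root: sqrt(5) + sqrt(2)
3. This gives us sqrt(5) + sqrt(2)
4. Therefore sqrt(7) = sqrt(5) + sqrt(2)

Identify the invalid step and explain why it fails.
Step 2: Distribute the square root: sqrt(5) + sqrt(2)

Step 2 incorrectly 'distributes' the square root over addition. The square root function does not distribute: sqrt(a + b) ≠ sqrt(a) + sqrt(b). In fact, sqrt(5 + 2) = sqrt(7) ≈ 2.6458, while sqrt(5) + sqrt(2) ≈ 3.6503.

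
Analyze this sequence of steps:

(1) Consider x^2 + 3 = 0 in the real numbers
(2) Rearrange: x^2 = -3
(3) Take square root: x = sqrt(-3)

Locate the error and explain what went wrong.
Step 3: Take square root: x = sqrt(-3)

Step 3 takes the square root of -3, which is negative. In the real number system, the square root of a negative number is undefined. The equation x^2 + 3 = 0 has no real solutions. Square roots of negative numbers only exist in the complex numbers.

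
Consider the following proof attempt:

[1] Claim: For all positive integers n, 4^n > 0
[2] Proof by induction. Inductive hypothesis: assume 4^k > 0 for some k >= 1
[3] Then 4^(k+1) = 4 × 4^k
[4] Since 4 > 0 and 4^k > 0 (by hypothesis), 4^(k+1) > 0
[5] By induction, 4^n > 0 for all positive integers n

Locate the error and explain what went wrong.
Step 5: By induction, 4^n > 0 for all positive integers n

Step 5 concludes the proof by induction, but no base case was ever established. A valid induction proof requires: (1) a base case proving 4^1 > 0, and (2) an inductive step showing IF 4^k > 0 THEN 4^(k+1) > 0. Steps 2-4 correctly establish the inductive step, but without the base case the conclusion in step 5 does not follow.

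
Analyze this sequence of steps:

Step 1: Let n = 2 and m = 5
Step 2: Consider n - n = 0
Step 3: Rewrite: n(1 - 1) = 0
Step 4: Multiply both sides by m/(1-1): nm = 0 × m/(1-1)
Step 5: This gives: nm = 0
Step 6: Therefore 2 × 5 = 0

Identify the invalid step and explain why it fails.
Step 4: Multiply both sides by m/(1-1): nm = 0 × m/(1-1)

Step 4 multiplies both sides by m/(1-1). However, 1-1 = 0, so this is multiplication by m/0, which is undefined. We cannot multiply by an undefined expression.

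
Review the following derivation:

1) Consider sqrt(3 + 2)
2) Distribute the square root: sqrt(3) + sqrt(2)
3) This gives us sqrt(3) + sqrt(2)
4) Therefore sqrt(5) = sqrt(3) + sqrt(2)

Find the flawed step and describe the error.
Step 2: Distribute the square root: sqrt(3) + sqrt(2)

Step 2 incorrectly 'distributes' the square root over addition. The square root function does not distribute: sqrt(a + b) ≠ sqrt(a) + sqrt(b). In fact, sqrt(3 + 2) = sqrt(5) ≈ 2.2361, while sqrt(3) + sqrt(2) ≈ 3.1463.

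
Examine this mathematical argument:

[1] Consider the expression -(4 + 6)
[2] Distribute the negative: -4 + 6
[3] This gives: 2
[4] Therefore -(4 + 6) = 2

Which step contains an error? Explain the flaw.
Step 2: Distribute the negative: -4 + 6

Step 2 incorrectly distributes the negative sign. The correct distribution is -(4 + 6) = -4 - 6 = -10. The negative must be applied to both terms, not just the first. The error treats -(4 + 6) as -4 + 6, which equals 2 instead of -10.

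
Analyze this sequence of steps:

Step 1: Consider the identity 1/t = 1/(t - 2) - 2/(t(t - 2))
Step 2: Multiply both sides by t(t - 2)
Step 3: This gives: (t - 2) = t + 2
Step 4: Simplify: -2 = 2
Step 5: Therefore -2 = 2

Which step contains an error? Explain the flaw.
Step 3: This gives: (t - 2) = t + 2

Step 3 makes a sign error when clearing denominators. Multiplying -2/(t(t - 2)) by t(t - 2) gives -2, not +2. The correct result is (t - 2) = t - 2, which is trivially true, not (t - 2) = t + 2. (Step 1 is a valid identity: 1/(t - 2) - 2/(t(t - 2)) = (t - 2)/(t(t - 2)) = 1/t.)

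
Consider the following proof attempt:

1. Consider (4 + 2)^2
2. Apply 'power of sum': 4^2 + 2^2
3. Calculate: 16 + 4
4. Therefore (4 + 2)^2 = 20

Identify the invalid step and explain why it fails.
Step 2: Apply 'power of sum': 4^2 + 2^2

Step 2 incorrectly applies a non-existent rule '(a+b)^n = a^n + b^n'. This is false in general. The correct expansion uses the binomial theorem. The actual value is (4 + 2)^2 = 6^2 = 36, not 20.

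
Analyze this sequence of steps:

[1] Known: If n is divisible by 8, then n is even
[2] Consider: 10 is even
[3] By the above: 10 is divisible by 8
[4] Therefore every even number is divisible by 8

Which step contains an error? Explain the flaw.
Step 3: By the above: 10 is divisible by 8

Step 3 commits the fallacy of affirming the consequent. The known fact 'divisible by 8 → even' does NOT imply 'even → divisible by 8'. That would be the converse, which is false. For example, 10 is even but 10 ÷ 8 = 1.25, which is not an integer.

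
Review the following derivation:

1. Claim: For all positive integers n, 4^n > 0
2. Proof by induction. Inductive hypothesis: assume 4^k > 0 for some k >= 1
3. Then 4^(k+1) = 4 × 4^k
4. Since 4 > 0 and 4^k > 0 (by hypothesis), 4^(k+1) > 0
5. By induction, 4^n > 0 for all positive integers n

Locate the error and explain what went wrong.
Step 5: By induction, 4^n > 0 for all positive integers n

Step 5 concludes the proof by induction, but no base case was ever established. A valid induction proof requires: (1) a base case proving 4^1 > 0, and (2) an inductive step showing IF 4^k > 0 THEN 4^(k+1) > 0. Steps 2-4 correctly establish the inductive step, but without the base case the conclusion in step 5 does not follow.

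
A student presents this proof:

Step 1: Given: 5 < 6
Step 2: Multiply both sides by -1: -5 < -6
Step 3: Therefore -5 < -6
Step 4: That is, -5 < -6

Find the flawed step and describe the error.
Step 2: Multiply both sides by -1: -5 < -6

Step 2 multiplies both sides by -1 but fails to reverse the inequality sign. When multiplying (or dividing) an inequality by a negative number, the direction must be reversed. Since 5 < 6, we should get -5 > -6, i.e., -5 > -6.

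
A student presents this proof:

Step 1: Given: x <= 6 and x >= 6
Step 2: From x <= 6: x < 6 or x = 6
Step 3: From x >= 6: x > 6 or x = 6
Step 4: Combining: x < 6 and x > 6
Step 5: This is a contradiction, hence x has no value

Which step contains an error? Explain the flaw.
Step 4: Combining: x < 6 and x > 6

Step 4 incorrectly combines the conditions. From x <= 6 and x >= 6, the intersection is x = 6. The error treats the 'or' cases as 'and' requirements. The correct conclusion is that x = 6 is the unique solution, not that no solution exists.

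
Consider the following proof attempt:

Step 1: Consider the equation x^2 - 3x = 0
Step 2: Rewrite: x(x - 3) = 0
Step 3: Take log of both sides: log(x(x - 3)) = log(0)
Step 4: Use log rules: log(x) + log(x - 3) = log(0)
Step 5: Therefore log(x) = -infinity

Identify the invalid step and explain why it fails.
Step 3: Take log of both sides: log(x(x - 3)) = log(0)

Step 3 takes the logarithm of both sides, resulting in log(0) on the right side. The logarithm is only defined for positive numbers; log(0) is undefined (approaches negative infinity). This operation is invalid.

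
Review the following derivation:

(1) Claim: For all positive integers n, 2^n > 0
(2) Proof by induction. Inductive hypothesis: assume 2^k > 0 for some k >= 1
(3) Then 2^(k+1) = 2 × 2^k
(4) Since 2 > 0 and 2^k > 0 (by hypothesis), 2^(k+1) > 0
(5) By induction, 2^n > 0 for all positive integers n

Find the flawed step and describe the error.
Step 5: By induction, 2^n > 0 for all positive integers n

Step 5 concludes the proof by induction, but no base case was ever established. A valid induction proof requires: (1) a base case proving 2^1 > 0, and (2) an inductive step showing IF 2^k > 0 THEN 2^(k+1) > 0. Steps 2-4 correctly establish the inductive step, but without the base case the conclusion in step 5 does not follow.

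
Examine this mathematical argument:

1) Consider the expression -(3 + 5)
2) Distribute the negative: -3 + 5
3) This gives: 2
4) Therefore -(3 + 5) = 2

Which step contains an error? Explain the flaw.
Step 2: Distribute the negative: -3 + 5

Step 2 incorrectly distributes the negative sign. The correct distribution is -(3 + 5) = -3 - 5 = -8. The negative must be applied to both terms, not just the first. The error treats -(3 + 5) as -3 + 5, which equals 2 instead of -8.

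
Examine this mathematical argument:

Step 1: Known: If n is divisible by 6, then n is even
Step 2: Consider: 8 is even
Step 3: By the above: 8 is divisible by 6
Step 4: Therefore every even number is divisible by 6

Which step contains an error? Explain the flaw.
Step 3: By the above: 8 is divisible by 6

Step 3 commits the fallacy of affirming the consequent. The known fact 'divisible by 6 → even' does NOT imply 'even → divisible by 6'. That would be the converse, which is false. For example, 8 is even but 8 ÷ 6 = 1.33, which is not an integer.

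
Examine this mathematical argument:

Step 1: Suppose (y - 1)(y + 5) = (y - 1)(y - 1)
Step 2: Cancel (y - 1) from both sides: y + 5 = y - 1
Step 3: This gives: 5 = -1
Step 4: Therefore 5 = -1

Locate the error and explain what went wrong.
Step 2: Cancel (y - 1) from both sides: y + 5 = y - 1

Step 2 cancels (y - 1) from both sides. This is only valid if (y - 1) ≠ 0, i.e., y ≠ 1. When y = 1, both sides equal zero regardless of the other factors. The correct approach requires considering y = 1 as a separate case.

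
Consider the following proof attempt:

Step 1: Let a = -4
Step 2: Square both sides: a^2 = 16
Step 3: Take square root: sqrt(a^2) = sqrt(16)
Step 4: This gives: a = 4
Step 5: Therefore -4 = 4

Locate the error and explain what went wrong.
Step 4: This gives: a = 4

Step 4 incorrectly states that sqrt(a^2) = a. The correct identity is sqrt(a^2) = |a|. Since a = -4 < 0, we have sqrt(a^2) = |-4| = 4, not a = -4.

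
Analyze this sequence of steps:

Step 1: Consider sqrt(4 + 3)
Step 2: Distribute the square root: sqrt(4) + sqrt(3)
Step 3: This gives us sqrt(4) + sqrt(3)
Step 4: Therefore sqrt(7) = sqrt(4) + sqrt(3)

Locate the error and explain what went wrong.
Step 2: Distribute the square root: sqrt(4) + sqrt(3)

Step 2 incorrectly 'distributes' the square root over addition. The square root function does not distribute: sqrt(a + b) ≠ sqrt(a) + sqrt(b). In fact, sqrt(4 + 3) = sqrt(7) ≈ 2.6458, while sqrt(4) + sqrt(3) ≈ 3.7321.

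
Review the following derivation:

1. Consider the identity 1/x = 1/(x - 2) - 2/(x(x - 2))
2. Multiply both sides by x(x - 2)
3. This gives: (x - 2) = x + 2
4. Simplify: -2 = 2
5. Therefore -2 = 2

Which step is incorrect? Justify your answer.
Step 3: This gives: (x - 2) = x + 2

Step 3 makes a sign error when clearing denominators. Multiplying -2/(x(x - 2)) by x(x - 2) gives -2, not +2. The correct result is (x - 2) = x - 2, which is trivially true, not (x - 2) = x + 2. (Step 1 is a valid identity: 1/(x - 2) - 2/(x(x - 2)) = (x - 2)/(x(x - 2)) = 1/x.)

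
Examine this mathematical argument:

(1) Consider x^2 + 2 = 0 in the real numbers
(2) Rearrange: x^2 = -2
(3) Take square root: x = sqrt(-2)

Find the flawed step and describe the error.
Step 3: Take square root: x = sqrt(-2)

Step 3 takes the square root of -2, which is negative. In the real number system, the square root of a negative number is undefined. The equation x^2 + 2 = 0 has no real solutions. Square roots of negative numbers only exist in the complex numbers.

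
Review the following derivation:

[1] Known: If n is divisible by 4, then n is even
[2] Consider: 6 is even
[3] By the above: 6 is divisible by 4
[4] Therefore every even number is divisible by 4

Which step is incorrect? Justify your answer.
Step 3: By the above: 6 is divisible by 4

Step 3 commits the fallacy of affirming the consequent. The known fact 'divisible by 4 → even' does NOT imply 'even → divisible by 4'. That would be the converse, which is false. For example, 6 is even but 6 ÷ 4 = 1.50, which is not an integer.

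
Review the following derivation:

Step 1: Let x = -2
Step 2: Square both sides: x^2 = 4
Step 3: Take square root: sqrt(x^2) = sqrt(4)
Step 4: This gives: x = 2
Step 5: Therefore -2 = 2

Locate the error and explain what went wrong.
Step 4: This gives: x = 2

Step 4 incorrectly states that sqrt(x^2) = x. The correct identity is sqrt(x^2) = |x|. Since x = -2 < 0, we have sqrt(x^2) = |-2| = 2, not x = -2.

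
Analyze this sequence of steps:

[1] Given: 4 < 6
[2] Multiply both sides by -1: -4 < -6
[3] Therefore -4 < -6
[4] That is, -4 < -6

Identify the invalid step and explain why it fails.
Step 2: Multiply both sides by -1: -4 < -6

Step 2 multiplies both sides by -1 but fails to reverse the inequality sign. When multiplying (or dividing) an inequality by a negative number, the direction must be reversed. Since 4 < 6, we should get -4 > -6, i.e., -4 > -6.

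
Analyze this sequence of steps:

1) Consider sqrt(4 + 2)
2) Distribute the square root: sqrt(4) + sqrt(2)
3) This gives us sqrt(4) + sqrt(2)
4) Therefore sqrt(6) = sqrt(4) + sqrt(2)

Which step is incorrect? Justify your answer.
Step 2: Distribute the square root: sqrt(4) + sqrt(2)

Step 2 incorrectly 'distributes' the square root over addition. The square root function does not distribute: sqrt(a + b) ≠ sqrt(a) + sqrt(b). In fact, sqrt(4 + 2) = sqrt(6) ≈ 2.4495, while sqrt(4) + sqrt(2) ≈ 3.4142.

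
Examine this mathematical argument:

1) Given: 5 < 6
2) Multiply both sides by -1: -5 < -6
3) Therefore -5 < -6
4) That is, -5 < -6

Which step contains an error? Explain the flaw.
Step 2: Multiply both sides by -1: -5 < -6

Step 2 multiplies both sides by -1 but fails to reverse the inequality sign. When multiplying (or dividing) an inequality by a negative number, the direction must be reversed. Since 5 < 6, we should get -5 > -6, i.e., -5 > -6.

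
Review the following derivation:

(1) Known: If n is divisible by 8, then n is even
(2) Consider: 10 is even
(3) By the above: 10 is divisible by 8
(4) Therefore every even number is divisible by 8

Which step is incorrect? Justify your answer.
Step 3: By the above: 10 is divisible by 8

Step 3 commits the fallacy of affirming the consequent. The known fact 'divisible by 8 → even' does NOT imply 'even → divisible by 8'. That would be the converse, which is false. For example, 10 is even but 10 ÷ 8 = 1.25, which is not an integer.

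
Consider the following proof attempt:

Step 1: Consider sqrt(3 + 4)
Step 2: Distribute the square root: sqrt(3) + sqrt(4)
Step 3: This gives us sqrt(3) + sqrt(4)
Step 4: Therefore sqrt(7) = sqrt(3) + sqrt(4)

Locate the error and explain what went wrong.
Step 2: Distribute the square root: sqrt(3) + sqrt(4)

Step 2 incorrectly 'distributes' the square root over addition. The square root function does not distribute: sqrt(a + b) ≠ sqrt(a) + sqrt(b). In fact, sqrt(3 + 4) = sqrt(7) ≈ 2.6458, while sqrt(3) + sqrt(4) ≈ 3.7321.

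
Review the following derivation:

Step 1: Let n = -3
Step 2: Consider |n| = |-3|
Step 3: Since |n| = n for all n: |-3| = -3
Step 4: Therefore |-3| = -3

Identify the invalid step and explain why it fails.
Step 3: Since |n| = n for all n: |-3| = -3

Step 3 incorrectly states that |n| = n for all n. The correct definition is |n| = n when n >= 0, and |n| = -n when n < 0. Since -3 < 0, we have |-3| = -(-3) = 3, not -3.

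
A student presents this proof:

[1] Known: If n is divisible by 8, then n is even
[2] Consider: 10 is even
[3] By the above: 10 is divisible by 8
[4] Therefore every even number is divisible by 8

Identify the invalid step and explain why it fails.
Step 3: By the above: 10 is divisible by 8

Step 3 commits the fallacy of affirming the consequent. The known fact 'divisible by 8 → even' does NOT imply 'even → divisible by 8'. That would be the converse, which is false. For example, 10 is even but 10 ÷ 8 = 1.25, which is not an integer.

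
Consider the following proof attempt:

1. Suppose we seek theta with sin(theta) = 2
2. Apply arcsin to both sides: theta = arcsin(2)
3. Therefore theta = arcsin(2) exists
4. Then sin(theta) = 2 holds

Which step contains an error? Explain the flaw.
Step 2: Apply arcsin to both sides: theta = arcsin(2)

Step 2 applies arcsin to 2. However, arcsin(x) is only defined for x in [-1, 1] because sin(theta) can only produce values in that range. Since |2| > 1, arcsin(2) is undefined. There is no angle whose sine equals 2.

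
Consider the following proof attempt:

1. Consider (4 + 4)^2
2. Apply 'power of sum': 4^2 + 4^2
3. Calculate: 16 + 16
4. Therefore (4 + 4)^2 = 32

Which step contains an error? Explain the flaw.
Step 2: Apply 'power of sum': 4^2 + 4^2

Step 2 incorrectly applies a non-existent rule '(a+b)^n = a^n + b^n'. This is false in general. The correct expansion uses the binomial theorem. The actual value is (4 + 4)^2 = 8^2 = 64, not 32.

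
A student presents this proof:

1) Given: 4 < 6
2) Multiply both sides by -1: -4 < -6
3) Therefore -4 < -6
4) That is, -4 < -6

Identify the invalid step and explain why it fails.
Step 2: Multiply both sides by -1: -4 < -6

Step 2 multiplies both sides by -1 but fails to reverse the inequality sign. When multiplying (or dividing) an inequality by a negative number, the direction must be reversed. Since 4 < 6, we should get -4 > -6, i.e., -4 > -6.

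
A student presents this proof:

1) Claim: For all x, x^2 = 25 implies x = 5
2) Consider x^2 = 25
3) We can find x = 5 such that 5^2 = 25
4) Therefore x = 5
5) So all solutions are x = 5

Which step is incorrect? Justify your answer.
Step 4: Therefore x = 5

Step 4 incorrectly concludes that x = 5 is the only solution. The proof shows that x = 5 is A solution (existence), but does not show it is the ONLY solution (uniqueness). In fact, x = -5 is also a solution since (-5)^2 = 25. Finding one solution doesn't prove there are no others.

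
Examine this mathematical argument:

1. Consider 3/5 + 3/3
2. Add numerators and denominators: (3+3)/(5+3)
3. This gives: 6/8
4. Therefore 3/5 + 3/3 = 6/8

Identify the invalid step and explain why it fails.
Step 2: Add numerators and denominators: (3+3)/(5+3)

Step 2 incorrectly adds fractions by separately adding numerators and denominators. This is wrong. The correct method requires a common denominator: 3/5 + 3/3 = (3×3 + 3×5)/(5×3) = 24/15 = 8/5. The method used gives 6/8, which is different.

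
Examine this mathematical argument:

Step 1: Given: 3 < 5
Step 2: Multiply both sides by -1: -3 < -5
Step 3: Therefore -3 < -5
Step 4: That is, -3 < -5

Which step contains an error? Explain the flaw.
Step 2: Multiply both sides by -1: -3 < -5

Step 2 multiplies both sides by -1 but fails to reverse the inequality sign. When multiplying (or dividing) an inequality by a negative number, the direction must be reversed. Since 3 < 5, we should get -3 > -5, i.e., -3 > -5.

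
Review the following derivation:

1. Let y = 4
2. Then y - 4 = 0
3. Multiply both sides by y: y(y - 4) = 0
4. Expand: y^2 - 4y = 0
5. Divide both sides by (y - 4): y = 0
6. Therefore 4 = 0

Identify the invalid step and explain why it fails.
Step 5: Divide both sides by (y - 4): y = 0

Step 5 divides both sides by (y - 4). However, since y = 4, we have (y - 4) = 0. Division by zero is undefined, making this step invalid.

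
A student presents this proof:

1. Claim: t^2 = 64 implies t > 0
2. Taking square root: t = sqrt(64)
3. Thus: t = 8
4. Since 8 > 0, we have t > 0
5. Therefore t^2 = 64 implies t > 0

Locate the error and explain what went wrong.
Step 2: Taking square root: t = sqrt(64)

Step 2 takes the square root and assumes the positive root only. The equation t^2 = 64 actually has two solutions: t = 8 and t = -8. The proof silently assumes t > 0 without justification, then uses this assumption to conclude t > 0, which is circular. The counterexample t = -8 shows the claim is false.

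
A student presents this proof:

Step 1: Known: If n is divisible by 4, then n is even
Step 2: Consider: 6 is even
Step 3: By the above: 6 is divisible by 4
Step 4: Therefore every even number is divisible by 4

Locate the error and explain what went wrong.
Step 3: By the above: 6 is divisible by 4

Step 3 commits the fallacy of affirming the consequent. The known fact 'divisible by 4 → even' does NOT imply 'even → divisible by 4'. That would be the converse, which is false. For example, 6 is even but 6 ÷ 4 = 1.50, which is not an integer.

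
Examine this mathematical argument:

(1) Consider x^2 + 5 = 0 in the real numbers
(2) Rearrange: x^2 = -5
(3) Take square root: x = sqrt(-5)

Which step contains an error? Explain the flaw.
Step 3: Take square root: x = sqrt(-5)

Step 3 takes the square root of -5, which is negative. In the real number system, the square root of a negative number is undefined. The equation x^2 + 5 = 0 has no real solutions. Square roots of negative numbers only exist in the complex numbers.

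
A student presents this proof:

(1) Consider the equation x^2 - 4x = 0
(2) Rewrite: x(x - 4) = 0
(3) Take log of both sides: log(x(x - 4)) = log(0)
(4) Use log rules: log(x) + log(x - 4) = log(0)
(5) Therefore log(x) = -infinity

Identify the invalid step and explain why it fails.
Step 3: Take log of both sides: log(x(x - 4)) = log(0)

Step 3 takes the logarithm of both sides, resulting in log(0) on the right side. The logarithm is only defined for positive numbers; log(0) is undefined (approaches negative infinity). This operation is invalid.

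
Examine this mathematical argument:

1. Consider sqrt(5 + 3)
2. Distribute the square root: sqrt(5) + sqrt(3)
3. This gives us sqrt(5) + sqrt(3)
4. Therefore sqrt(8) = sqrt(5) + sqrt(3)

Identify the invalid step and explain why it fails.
Step 2: Distribute the square root: sqrt(5) + sqrt(3)

Step 2 incorrectly 'distributes' the square root over addition. The square root function does not distribute: sqrt(a + b) ≠ sqrt(a) + sqrt(b). In fact, sqrt(5 + 3) = sqrt(8) ≈ 2.8284, while sqrt(5) + sqrt(3) ≈ 3.9681.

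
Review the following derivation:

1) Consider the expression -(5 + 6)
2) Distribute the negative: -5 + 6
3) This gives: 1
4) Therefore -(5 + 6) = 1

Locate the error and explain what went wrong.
Step 2: Distribute the negative: -5 + 6

Step 2 incorrectly distributes the negative sign. The correct distribution is -(5 + 6) = -5 - 6 = -11. The negative must be applied to both terms, not just the first. The error treats -(5 + 6) as -5 + 6, which equals 1 instead of -11.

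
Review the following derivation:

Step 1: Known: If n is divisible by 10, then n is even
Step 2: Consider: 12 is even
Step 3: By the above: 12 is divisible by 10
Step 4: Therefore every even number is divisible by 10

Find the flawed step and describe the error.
Step 3: By the above: 12 is divisible by 10

Step 3 commits the fallacy of affirming the consequent. The known fact 'divisible by 10 → even' does NOT imply 'even → divisible by 10'. That would be the converse, which is false. For example, 12 is even but 12 ÷ 10 = 1.20, which is not an integer.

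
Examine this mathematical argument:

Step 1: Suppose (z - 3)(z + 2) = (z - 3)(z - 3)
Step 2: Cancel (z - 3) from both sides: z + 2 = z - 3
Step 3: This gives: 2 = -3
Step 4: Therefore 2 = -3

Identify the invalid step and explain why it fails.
Step 2: Cancel (z - 3) from both sides: z + 2 = z - 3

Step 2 cancels (z - 3) from both sides. This is only valid if (z - 3) ≠ 0, i.e., z ≠ 3. When z = 3, both sides equal zero regardless of the other factors. The correct approach requires considering z = 3 as a separate case.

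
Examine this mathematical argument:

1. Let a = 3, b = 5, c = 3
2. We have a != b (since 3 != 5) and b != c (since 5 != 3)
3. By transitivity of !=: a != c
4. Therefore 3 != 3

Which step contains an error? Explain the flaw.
Step 3: By transitivity of !=: a != c

Step 3 incorrectly applies transitivity to the '!=' relation. Transitivity states: if a R b and b R c, then a R c. However, '!=' is not transitive. Counterexample: 3 != 5 and 5 != 3, but 3 = 3 (both equal 3). Transitivity holds for relations like <, <=, =, but not for !=.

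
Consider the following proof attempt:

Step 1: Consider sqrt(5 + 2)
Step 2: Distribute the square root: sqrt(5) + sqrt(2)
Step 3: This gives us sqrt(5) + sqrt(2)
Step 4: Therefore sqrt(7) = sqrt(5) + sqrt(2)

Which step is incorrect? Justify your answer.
Step 2: Distribute the square root: sqrt(5) + sqrt(2)

Step 2 incorrectly 'distributes' the square root over addition. The square root function does not distribute: sqrt(a + b) ≠ sqrt(a) + sqrt(b). In fact, sqrt(5 + 2) = sqrt(7) ≈ 2.6458, while sqrt(5) + sqrt(2) ≈ 3.6503.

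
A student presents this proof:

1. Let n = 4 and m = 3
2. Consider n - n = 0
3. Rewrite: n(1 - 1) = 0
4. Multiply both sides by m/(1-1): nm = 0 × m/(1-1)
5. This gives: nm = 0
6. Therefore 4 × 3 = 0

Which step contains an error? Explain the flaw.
Step 4: Multiply both sides by m/(1-1): nm = 0 × m/(1-1)

Step 4 multiplies both sides by m/(1-1). However, 1-1 = 0, so this is multiplication by m/0, which is undefined. We cannot multiply by an undefined expression.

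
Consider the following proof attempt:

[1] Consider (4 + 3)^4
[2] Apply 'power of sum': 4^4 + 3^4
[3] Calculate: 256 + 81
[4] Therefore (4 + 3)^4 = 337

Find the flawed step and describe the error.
Step 2: Apply 'power of sum': 4^4 + 3^4

Step 2 incorrectly applies a non-existent rule '(a+b)^n = a^n + b^n'. This is false in general. The correct expansion uses the binomial theorem. The actual value is (4 + 3)^4 = 7^4 = 2401, not 337.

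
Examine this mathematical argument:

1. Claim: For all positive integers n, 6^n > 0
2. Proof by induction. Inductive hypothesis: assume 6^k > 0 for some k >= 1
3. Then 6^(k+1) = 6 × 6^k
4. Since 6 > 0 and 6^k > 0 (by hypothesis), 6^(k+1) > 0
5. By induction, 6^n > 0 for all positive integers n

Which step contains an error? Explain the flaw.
Step 5: By induction, 6^n > 0 for all positive integers n

Step 5 concludes the proof by induction, but no base case was ever established. A valid induction proof requires: (1) a base case proving 6^1 > 0, and (2) an inductive step showing IF 6^k > 0 THEN 6^(k+1) > 0. Steps 2-4 correctly establish the inductive step, but without the base case the conclusion in step 5 does not follow.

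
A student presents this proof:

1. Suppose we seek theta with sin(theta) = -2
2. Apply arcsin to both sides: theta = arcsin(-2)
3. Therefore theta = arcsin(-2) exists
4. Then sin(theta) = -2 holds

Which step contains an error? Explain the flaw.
Step 2: Apply arcsin to both sides: theta = arcsin(-2)

Step 2 applies arcsin to -2. However, arcsin(x) is only defined for x in [-1, 1] because sin(theta) can only produce values in that range. Since |-2| > 1, arcsin(-2) is undefined. There is no angle whose sine equals -2.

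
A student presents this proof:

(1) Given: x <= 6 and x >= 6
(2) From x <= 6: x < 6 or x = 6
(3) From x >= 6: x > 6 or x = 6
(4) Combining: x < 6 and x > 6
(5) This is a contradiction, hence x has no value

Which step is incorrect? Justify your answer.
Step 4: Combining: x < 6 and x > 6

Step 4 incorrectly combines the conditions. From x <= 6 and x >= 6, the intersection is x = 6. The error treats the 'or' cases as 'and' requirements. The correct conclusion is that x = 6 is the unique solution, not that no solution exists.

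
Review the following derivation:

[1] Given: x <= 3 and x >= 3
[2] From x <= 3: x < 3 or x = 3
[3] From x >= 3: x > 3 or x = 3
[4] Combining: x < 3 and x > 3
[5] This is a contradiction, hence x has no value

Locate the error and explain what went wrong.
Step 4: Combining: x < 3 and x > 3

Step 4 incorrectly combines the conditions. From x <= 3 and x >= 3, the intersection is x = 3. The error treats the 'or' cases as 'and' requirements. The correct conclusion is that x = 3 is the unique solution, not that no solution exists.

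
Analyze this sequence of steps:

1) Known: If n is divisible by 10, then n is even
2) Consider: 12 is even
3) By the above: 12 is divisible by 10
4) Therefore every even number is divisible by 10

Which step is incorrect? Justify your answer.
Step 3: By the above: 12 is divisible by 10

Step 3 commits the fallacy of affirming the consequent. The known fact 'divisible by 10 → even' does NOT imply 'even → divisible by 10'. That would be the converse, which is false. For example, 12 is even but 12 ÷ 10 = 1.20, which is not an integer.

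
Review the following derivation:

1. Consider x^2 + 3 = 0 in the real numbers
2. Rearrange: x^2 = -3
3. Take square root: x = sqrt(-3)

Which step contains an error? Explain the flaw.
Step 3: Take square root: x = sqrt(-3)

Step 3 takes the square root of -3, which is negative. In the real number system, the square root of a negative number is undefined. The equation x^2 + 3 = 0 has no real solutions. Square roots of negative numbers only exist in the complex numbers.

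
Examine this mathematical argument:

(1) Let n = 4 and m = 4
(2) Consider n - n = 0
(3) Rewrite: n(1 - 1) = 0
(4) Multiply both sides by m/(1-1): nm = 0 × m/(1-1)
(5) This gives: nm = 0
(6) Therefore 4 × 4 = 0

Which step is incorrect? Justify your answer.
Step 4: Multiply both sides by m/(1-1): nm = 0 × m/(1-1)

Step 4 multiplies both sides by m/(1-1). However, 1-1 = 0, so this is multiplication by m/0, which is undefined. We cannot multiply by an undefined expression.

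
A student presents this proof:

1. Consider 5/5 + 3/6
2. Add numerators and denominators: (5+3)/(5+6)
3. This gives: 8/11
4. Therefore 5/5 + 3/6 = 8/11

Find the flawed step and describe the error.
Step 2: Add numerators and denominators: (5+3)/(5+6)

Step 2 incorrectly adds fractions by separately adding numerators and denominators. This is wrong. The correct method requires a common denominator: 5/5 + 3/6 = (5×6 + 3×5)/(5×6) = 45/30 = 3/2. The method used gives 8/11, which is different.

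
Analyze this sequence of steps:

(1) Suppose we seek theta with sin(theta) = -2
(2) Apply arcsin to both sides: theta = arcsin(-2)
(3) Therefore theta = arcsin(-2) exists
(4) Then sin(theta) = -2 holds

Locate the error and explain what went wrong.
Step 2: Apply arcsin to both sides: theta = arcsin(-2)

Step 2 applies arcsin to -2. However, arcsin(x) is only defined for x in [-1, 1] because sin(theta) can only produce values in that range. Since |-2| > 1, arcsin(-2) is undefined. There is no angle whose sine equals -2.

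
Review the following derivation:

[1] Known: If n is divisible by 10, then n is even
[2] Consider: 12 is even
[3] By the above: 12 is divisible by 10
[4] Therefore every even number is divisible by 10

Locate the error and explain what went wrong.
Step 3: By the above: 12 is divisible by 10

Step 3 commits the fallacy of affirming the consequent. The known fact 'divisible by 10 → even' does NOT imply 'even → divisible by 10'. That would be the converse, which is false. For example, 12 is even but 12 ÷ 10 = 1.20, which is not an integer.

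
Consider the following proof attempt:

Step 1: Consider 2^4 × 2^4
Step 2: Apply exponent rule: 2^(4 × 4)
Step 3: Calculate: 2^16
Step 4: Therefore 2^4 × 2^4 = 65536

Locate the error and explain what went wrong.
Step 2: Apply exponent rule: 2^(4 × 4)

Step 2 incorrectly states that a^b × a^c = a^(b×c). The correct rule is a^b × a^c = a^(b+c). The actual value is 2^4 × 2^4 = 2^8 = 256, not 2^16 = 65536.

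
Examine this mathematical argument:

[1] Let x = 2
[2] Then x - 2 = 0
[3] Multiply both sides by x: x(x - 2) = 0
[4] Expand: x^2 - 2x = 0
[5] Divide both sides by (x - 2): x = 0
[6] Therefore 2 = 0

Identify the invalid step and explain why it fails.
Step 5: Divide both sides by (x - 2): x = 0

Step 5 divides both sides by (x - 2). However, since x = 2, we have (x - 2) = 0. Division by zero is undefined, making this step invalid.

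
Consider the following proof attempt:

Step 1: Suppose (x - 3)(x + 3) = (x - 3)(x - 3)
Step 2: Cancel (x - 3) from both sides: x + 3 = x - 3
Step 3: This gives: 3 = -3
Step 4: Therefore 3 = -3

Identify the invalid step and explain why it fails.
Step 2: Cancel (x - 3) from both sides: x + 3 = x - 3

Step 2 cancels (x - 3) from both sides. This is only valid if (x - 3) ≠ 0, i.e., x ≠ 3. When x = 3, both sides equal zero regardless of the other factors. The correct approach requires considering x = 3 as a separate case.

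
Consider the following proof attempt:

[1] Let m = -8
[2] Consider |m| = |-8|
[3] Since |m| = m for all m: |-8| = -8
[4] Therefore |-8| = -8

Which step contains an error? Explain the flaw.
Step 3: Since |m| = m for all m: |-8| = -8

Step 3 incorrectly states that |m| = m for all m. The correct definition is |m| = m when m >= 0, and |m| = -m when m < 0. Since -8 < 0, we have |-8| = -(-8) = 8, not -8.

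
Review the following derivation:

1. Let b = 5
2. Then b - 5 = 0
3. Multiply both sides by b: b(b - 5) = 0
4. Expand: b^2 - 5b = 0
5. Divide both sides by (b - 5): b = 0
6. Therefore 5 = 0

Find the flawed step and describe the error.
Step 5: Divide both sides by (b - 5): b = 0

Step 5 divides both sides by (b - 5). However, since b = 5, we have (b - 5) = 0. Division by zero is undefined, making this step invalid.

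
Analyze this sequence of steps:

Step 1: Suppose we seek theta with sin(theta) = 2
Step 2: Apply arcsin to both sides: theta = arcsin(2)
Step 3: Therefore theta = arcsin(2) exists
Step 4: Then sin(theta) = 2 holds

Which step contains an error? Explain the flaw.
Step 2: Apply arcsin to both sides: theta = arcsin(2)

Step 2 applies arcsin to 2. However, arcsin(x) is only defined for x in [-1, 1] because sin(theta) can only produce values in that range. Since |2| > 1, arcsin(2) is undefined. There is no angle whose sine equals 2.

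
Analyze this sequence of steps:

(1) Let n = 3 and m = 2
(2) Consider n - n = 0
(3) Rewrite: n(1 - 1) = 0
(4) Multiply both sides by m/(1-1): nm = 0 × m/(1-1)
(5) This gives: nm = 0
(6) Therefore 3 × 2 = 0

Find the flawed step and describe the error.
Step 4: Multiply both sides by m/(1-1): nm = 0 × m/(1-1)

Step 4 multiplies both sides by m/(1-1). However, 1-1 = 0, so this is multiplication by m/0, which is undefined. We cannot multiply by an undefined expression.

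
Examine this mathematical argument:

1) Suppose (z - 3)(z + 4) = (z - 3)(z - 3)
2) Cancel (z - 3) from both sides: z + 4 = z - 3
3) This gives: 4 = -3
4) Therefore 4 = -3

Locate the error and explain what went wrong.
Step 2: Cancel (z - 3) from both sides: z + 4 = z - 3

Step 2 cancels (z - 3) from both sides. This is only valid if (z - 3) ≠ 0, i.e., z ≠ 3. When z = 3, both sides equal zero regardless of the other factors. The correct approach requires considering z = 3 as a separate case.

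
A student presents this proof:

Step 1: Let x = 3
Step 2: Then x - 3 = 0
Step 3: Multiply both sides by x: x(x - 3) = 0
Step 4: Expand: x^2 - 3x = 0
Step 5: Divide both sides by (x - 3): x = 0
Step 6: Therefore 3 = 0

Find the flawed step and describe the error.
Step 5: Divide both sides by (x - 3): x = 0

Step 5 divides both sides by (x - 3). However, since x = 3, we have (x - 3) = 0. Division by zero is undefined, making this step invalid.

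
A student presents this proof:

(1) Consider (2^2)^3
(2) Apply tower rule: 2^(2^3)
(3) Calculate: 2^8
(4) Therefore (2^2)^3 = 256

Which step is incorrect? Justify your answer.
Step 2: Apply tower rule: 2^(2^3)

Step 2 incorrectly states that (a^b)^c = a^(b^c). The correct rule is (a^b)^c = a^(b×c). The actual value is (2^2)^3 = 2^6 = 64, not 2^8 = 256.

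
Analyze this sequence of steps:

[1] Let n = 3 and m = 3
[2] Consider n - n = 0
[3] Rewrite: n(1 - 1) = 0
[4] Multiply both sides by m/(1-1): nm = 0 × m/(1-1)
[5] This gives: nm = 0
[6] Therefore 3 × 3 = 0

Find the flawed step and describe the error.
Step 4: Multiply both sides by m/(1-1): nm = 0 × m/(1-1)

Step 4 multiplies both sides by m/(1-1). However, 1-1 = 0, so this is multiplication by m/0, which is undefined. We cannot multiply by an undefined expression.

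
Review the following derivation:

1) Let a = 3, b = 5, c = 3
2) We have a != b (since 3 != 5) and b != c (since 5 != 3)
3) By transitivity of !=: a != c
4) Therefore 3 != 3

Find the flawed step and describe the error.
Step 3: By transitivity of !=: a != c

Step 3 incorrectly applies transitivity to the '!=' relation. Transitivity states: if a R b and b R c, then a R c. However, '!=' is not transitive. Counterexample: 3 != 5 and 5 != 3, but 3 = 3 (both equal 3). Transitivity holds for relations like <, <=, =, but not for !=.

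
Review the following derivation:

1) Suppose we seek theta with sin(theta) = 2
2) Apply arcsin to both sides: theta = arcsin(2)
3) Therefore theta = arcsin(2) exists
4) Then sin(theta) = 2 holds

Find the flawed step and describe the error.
Step 2: Apply arcsin to both sides: theta = arcsin(2)

Step 2 applies arcsin to 2. However, arcsin(x) is only defined for x in [-1, 1] because sin(theta) can only produce values in that range. Since |2| > 1, arcsin(2) is undefined. There is no angle whose sine equals 2.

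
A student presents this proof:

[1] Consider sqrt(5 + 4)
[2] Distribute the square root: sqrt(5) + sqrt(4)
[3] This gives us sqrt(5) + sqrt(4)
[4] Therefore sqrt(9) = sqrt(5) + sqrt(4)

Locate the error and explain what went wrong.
Step 2: Distribute the square root: sqrt(5) + sqrt(4)

Step 2 incorrectly 'distributes' the square root over addition. The square root function does not distribute: sqrt(a + b) ≠ sqrt(a) + sqrt(b). In fact, sqrt(5 + 4) = sqrt(9) ≈ 3.0000, while sqrt(5) + sqrt(4) ≈ 4.2361.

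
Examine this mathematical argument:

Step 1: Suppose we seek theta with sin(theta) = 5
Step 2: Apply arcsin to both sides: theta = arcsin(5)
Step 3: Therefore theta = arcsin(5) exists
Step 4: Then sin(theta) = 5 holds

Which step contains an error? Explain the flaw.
Step 2: Apply arcsin to both sides: theta = arcsin(5)

Step 2 applies arcsin to 5. However, arcsin(x) is only defined for x in [-1, 1] because sin(theta) can only produce values in that range. Since |5| > 1, arcsin(5) is undefined. There is no angle whose sine equals 5.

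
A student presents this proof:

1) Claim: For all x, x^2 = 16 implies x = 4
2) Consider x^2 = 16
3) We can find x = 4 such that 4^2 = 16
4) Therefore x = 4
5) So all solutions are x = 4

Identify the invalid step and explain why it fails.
Step 4: Therefore x = 4

Step 4 incorrectly concludes that x = 4 is the only solution. The proof shows that x = 4 is A solution (existence), but does not show it is the ONLY solution (uniqueness). In fact, x = -4 is also a solution since (-4)^2 = 16. Finding one solution doesn't prove there are no others.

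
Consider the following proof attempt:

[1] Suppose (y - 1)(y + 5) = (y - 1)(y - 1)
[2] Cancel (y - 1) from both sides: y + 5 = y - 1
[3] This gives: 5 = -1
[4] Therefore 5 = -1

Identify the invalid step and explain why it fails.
Step 2: Cancel (y - 1) from both sides: y + 5 = y - 1

Step 2 cancels (y - 1) from both sides. This is only valid if (y - 1) ≠ 0, i.e., y ≠ 1. When y = 1, both sides equal zero regardless of the other factors. The correct approach requires considering y = 1 as a separate case.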